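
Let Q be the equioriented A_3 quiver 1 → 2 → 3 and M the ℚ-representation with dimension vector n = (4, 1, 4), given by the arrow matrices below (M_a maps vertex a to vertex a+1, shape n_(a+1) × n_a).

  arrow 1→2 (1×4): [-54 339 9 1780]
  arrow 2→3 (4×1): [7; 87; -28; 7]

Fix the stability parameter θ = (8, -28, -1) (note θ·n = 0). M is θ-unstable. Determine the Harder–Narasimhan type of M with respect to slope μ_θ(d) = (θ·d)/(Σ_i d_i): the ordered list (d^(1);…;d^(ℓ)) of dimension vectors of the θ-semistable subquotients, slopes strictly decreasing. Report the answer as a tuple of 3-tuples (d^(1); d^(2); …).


Interval decomposition of M: I[1,1]^3, I[1,3], I[3,3]^3.
HN type (ℓ=3): μ^(1)=8; μ^(2)=-1; μ^(3)=-10

((3, 0, 0); (0, 0, 4); (1, 1, 0))


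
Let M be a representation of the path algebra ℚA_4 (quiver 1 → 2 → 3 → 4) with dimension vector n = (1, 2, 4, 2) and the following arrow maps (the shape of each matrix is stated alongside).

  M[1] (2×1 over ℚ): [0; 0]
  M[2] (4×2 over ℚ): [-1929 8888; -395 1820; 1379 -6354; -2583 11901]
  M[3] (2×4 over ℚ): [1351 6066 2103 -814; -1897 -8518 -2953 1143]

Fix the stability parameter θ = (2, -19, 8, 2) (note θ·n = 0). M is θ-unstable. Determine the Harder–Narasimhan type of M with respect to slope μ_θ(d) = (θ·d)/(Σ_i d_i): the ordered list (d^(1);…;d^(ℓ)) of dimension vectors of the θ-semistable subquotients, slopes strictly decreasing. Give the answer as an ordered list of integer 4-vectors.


Via rank(M_{q-1}∘⋯∘M_p): M ≅ I[1,1], I[2,4]^2, I[3,3]^2.
μ_θ-semistable layers: μ^(1)=8; μ^(2)=5; μ^(3)=2; μ^(4)=-19

((0, 0, 2, 0); (0, 0, 2, 2); (1, 0, 0, 0); (0, 2, 0, 0))


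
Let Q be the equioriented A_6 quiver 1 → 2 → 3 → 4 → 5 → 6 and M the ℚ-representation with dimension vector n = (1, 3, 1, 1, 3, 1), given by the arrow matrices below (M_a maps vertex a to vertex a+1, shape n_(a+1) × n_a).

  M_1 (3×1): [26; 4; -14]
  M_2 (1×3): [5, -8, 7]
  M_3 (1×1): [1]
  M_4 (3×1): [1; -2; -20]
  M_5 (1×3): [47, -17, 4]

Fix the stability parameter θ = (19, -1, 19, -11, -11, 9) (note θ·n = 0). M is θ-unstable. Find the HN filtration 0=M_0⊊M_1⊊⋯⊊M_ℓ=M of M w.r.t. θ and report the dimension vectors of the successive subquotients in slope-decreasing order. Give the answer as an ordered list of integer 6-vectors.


Via rank(M_{q-1}∘⋯∘M_p): M ≅ I[1,2], I[2,2], I[2,6], I[5,5]^2.
μ_θ-semistable layers: μ^(1)=9; μ^(2)=-1; μ^(3)=-11

((1, 1, 0, 0, 0, 1); (0, 2, 1, 1, 1, 0); (0, 0, 0, 0, 2, 0))


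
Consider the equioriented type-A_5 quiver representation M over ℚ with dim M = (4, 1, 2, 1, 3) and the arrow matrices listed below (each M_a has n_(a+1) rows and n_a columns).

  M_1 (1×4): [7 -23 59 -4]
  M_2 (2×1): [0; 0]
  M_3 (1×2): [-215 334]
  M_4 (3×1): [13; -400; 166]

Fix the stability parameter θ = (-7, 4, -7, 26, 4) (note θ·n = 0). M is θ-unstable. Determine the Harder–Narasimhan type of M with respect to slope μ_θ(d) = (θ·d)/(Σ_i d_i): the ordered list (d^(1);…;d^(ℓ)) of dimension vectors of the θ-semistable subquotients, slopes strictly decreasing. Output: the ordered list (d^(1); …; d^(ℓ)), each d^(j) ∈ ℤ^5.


Via rank(M_{q-1}∘⋯∘M_p): M ≅ I[1,1]^3, I[1,2], I[3,3], I[3,5], I[5,5]^2.
μ_θ-semistable layers: μ^(1)=15; μ^(2)=4; μ^(3)=-7

((0, 0, 0, 1, 1); (0, 1, 0, 0, 2); (4, 0, 2, 0, 0))


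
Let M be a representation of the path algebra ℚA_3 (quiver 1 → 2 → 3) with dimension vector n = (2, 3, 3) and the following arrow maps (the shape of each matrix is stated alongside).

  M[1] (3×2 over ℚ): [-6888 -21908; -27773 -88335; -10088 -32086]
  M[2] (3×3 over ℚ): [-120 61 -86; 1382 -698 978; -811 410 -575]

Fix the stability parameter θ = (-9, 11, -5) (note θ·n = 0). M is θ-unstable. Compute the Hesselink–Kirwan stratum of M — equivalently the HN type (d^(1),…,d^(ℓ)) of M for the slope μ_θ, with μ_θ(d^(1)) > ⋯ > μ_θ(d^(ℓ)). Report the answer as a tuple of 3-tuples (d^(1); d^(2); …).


Barcode: M ≅ I[1,3]^2, I[2,2], I[3,3]. HN layers by μ_θ (4 steps, strictly decreasing):
  μ^(1)=11; μ^(2)=3; μ^(3)=-5; μ^(4)=-9

((0, 1, 0); (0, 2, 2); (0, 0, 1); (2, 0, 0))


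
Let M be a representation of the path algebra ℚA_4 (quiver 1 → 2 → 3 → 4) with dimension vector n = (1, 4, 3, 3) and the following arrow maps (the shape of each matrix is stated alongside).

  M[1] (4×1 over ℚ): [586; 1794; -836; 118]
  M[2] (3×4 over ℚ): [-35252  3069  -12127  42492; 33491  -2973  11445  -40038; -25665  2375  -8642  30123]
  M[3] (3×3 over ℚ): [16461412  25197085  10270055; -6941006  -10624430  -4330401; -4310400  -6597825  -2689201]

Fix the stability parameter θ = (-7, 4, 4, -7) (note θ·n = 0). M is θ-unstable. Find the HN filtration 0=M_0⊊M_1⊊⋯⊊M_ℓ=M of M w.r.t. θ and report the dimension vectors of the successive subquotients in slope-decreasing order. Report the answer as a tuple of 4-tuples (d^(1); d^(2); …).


Barcode: M ≅ I[1,4], I[2,2], I[2,3], I[2,4], I[4,4]. HN layers by μ_θ (3 steps, strictly decreasing):
  μ^(1)=4; μ^(2)=1/3; μ^(3)=-7

((0, 2, 1, 0); (0, 2, 2, 2); (1, 0, 0, 1))


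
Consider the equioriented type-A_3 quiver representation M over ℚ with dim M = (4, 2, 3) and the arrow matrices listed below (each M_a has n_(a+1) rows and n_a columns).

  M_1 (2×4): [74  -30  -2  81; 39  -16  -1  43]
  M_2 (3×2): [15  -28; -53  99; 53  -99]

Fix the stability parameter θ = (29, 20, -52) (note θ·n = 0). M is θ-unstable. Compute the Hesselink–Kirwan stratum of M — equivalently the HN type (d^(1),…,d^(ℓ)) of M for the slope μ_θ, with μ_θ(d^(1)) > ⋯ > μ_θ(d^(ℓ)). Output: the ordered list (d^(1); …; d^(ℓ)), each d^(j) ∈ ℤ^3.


Interval decomposition of M: I[1,1]^2, I[1,3]^2, I[3,3].
HN type (ℓ=3): μ^(1)=29; μ^(2)=-1; μ^(3)=-52

((2, 0, 0); (2, 2, 2); (0, 0, 1))


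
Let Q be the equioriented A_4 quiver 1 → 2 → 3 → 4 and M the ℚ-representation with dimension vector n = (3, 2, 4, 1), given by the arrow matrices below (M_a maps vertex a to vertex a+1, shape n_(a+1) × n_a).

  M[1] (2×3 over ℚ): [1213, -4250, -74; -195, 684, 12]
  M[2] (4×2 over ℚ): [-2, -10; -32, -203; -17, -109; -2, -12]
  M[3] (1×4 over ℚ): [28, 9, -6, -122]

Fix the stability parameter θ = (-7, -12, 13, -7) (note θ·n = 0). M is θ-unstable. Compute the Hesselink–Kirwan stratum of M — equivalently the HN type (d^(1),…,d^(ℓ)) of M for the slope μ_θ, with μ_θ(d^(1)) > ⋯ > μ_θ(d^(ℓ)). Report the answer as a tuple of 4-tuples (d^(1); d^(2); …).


Via rank(M_{q-1}∘⋯∘M_p): M ≅ I[1,1], I[1,3], I[1,4], I[3,3]^2.
μ_θ-semistable layers: μ^(1)=13; μ^(2)=3; μ^(3)=-7; μ^(4)=-19/2

((0, 0, 3, 0); (0, 0, 1, 1); (1, 0, 0, 0); (2, 2, 0, 0))


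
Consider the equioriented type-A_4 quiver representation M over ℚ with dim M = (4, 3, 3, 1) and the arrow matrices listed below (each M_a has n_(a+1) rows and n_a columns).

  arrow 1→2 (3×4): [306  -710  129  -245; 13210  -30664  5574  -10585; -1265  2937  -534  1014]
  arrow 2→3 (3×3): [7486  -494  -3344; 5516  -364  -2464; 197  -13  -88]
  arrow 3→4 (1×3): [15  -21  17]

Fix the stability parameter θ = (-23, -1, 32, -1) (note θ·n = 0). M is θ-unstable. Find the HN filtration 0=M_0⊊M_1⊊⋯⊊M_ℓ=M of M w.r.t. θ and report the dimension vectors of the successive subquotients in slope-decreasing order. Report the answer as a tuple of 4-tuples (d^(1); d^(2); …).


Interval decomposition of M: I[1,1], I[1,2]^2, I[1,4], I[3,3]^2.
HN type (ℓ=4): μ^(1)=32; μ^(2)=31/2; μ^(3)=-1; μ^(4)=-23

((0, 0, 2, 0); (0, 0, 1, 1); (0, 3, 0, 0); (4, 0, 0, 0))


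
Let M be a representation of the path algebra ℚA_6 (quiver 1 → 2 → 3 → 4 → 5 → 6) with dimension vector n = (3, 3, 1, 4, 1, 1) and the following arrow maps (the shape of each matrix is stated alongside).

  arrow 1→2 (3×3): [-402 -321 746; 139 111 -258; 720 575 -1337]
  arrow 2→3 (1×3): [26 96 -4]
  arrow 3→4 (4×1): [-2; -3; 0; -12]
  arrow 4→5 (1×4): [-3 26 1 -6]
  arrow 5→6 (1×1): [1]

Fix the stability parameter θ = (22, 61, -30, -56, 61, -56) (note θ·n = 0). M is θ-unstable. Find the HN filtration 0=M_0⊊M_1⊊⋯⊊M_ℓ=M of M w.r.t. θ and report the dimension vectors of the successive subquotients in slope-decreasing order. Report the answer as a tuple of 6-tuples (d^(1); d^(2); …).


Barcode: M ≅ I[1,2]^2, I[1,4], I[4,4]^2, I[4,6]. HN layers by μ_θ (5 steps, strictly decreasing):
  μ^(1)=61; μ^(2)=22; μ^(3)=5/2; μ^(4)=-3/4; μ^(5)=-56

((0, 2, 0, 0, 0, 0); (2, 0, 0, 0, 0, 0); (0, 0, 0, 0, 1, 1); (1, 1, 1, 1, 0, 0); (0, 0, 0, 3, 0, 0))


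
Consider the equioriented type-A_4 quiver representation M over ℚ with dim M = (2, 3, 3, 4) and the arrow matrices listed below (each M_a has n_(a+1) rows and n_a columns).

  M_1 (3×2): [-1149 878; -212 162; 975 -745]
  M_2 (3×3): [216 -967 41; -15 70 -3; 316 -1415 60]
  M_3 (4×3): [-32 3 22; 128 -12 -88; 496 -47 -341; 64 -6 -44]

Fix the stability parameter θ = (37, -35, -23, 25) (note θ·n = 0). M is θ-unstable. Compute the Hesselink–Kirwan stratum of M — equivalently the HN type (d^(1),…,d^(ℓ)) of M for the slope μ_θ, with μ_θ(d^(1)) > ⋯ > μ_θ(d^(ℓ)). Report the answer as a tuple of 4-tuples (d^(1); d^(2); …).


Interval decomposition of M: I[1,3], I[1,4], I[2,4], I[4,4]^2.
HN type (ℓ=4): μ^(1)=25; μ^(2)=-7; μ^(3)=-23; μ^(4)=-35

((0, 0, 0, 4); (2, 2, 2, 0); (0, 0, 1, 0); (0, 1, 0, 0))


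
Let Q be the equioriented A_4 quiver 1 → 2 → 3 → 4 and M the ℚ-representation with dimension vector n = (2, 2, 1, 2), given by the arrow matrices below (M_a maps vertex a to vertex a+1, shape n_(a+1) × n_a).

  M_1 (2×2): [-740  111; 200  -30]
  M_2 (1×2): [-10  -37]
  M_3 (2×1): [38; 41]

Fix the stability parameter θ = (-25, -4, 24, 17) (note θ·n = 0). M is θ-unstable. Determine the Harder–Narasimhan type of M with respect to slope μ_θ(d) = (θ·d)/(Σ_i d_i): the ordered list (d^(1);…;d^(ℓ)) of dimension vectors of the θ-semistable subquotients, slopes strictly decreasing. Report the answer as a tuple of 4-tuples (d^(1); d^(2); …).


Barcode: M ≅ I[1,1], I[1,2], I[2,4], I[4,4]. HN layers by μ_θ (4 steps, strictly decreasing):
  μ^(1)=41/2; μ^(2)=17; μ^(3)=-4; μ^(4)=-25

((0, 0, 1, 1); (0, 0, 0, 1); (0, 2, 0, 0); (2, 0, 0, 0))


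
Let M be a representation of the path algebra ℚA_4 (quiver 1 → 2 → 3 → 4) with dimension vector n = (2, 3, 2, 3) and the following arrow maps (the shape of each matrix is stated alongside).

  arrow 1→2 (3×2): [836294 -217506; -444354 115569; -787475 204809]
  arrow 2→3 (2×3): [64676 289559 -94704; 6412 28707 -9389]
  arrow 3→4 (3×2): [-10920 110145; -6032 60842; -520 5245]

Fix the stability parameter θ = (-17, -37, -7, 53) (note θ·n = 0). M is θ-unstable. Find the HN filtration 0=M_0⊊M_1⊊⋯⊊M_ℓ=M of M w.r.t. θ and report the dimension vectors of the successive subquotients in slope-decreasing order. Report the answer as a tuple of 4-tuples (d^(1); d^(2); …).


Interval decomposition of M: I[1,3], I[1,4], I[2,2], I[4,4]^2.
HN type (ℓ=4): μ^(1)=53; μ^(2)=-7; μ^(3)=-27; μ^(4)=-37

((0, 0, 0, 3); (0, 0, 2, 0); (2, 2, 0, 0); (0, 1, 0, 0))


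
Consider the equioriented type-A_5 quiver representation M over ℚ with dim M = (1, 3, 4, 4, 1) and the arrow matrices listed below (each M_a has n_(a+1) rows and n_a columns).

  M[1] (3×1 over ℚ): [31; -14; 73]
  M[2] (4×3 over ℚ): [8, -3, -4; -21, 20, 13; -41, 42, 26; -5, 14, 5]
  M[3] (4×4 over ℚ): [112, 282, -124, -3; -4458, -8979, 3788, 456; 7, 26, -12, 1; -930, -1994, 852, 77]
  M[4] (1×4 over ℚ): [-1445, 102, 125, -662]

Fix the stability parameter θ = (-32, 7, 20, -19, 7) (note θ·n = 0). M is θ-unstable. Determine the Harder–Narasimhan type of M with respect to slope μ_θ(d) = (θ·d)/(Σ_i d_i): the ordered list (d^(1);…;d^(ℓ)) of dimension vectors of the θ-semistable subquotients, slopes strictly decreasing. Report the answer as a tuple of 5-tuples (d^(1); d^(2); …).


Interval decomposition of M: I[1,5], I[2,3], I[2,4], I[3,4], I[4,4].
HN type (ℓ=6): μ^(1)=20; μ^(2)=7; μ^(3)=8/3; μ^(4)=1/2; μ^(5)=-19; μ^(6)=-32

((0, 0, 1, 0, 0); (0, 1, 0, 0, 1); (0, 2, 2, 2, 0); (0, 0, 1, 1, 0); (0, 0, 0, 1, 0); (1, 0, 0, 0, 0))


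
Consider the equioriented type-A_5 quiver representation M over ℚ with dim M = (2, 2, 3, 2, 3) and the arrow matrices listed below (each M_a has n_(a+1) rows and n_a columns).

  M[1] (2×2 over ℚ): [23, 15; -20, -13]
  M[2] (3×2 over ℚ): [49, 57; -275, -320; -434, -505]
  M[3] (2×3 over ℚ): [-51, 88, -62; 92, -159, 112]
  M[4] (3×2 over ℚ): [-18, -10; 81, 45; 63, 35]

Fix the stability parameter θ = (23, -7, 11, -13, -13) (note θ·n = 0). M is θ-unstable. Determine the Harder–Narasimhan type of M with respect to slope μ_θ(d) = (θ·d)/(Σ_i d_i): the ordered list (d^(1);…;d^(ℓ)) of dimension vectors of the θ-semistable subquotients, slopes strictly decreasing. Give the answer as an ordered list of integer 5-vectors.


Via rank(M_{q-1}∘⋯∘M_p): M ≅ I[1,4], I[1,5], I[3,3], I[5,5]^2.
μ_θ-semistable layers: μ^(1)=11; μ^(2)=7/2; μ^(3)=1/5; μ^(4)=-13

((0, 0, 1, 0, 0); (1, 1, 1, 1, 0); (1, 1, 1, 1, 1); (0, 0, 0, 0, 2))


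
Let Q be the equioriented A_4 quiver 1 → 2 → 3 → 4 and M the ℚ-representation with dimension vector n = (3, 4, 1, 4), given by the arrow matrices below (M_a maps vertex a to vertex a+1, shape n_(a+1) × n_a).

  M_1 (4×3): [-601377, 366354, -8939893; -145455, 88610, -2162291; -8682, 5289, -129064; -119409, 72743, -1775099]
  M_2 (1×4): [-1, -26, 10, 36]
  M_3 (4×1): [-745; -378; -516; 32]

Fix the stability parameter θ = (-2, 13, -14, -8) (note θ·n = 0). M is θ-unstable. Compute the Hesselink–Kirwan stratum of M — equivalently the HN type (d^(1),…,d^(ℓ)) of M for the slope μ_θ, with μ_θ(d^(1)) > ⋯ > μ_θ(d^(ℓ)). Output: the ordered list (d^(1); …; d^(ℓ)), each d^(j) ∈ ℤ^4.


Barcode: M ≅ I[1,1], I[1,2], I[1,4], I[2,2]^2, I[4,4]^3. HN layers by μ_θ (4 steps, strictly decreasing):
  μ^(1)=13; μ^(2)=-2; μ^(3)=-11/4; μ^(4)=-8

((0, 3, 0, 0); (2, 0, 0, 0); (1, 1, 1, 1); (0, 0, 0, 3))


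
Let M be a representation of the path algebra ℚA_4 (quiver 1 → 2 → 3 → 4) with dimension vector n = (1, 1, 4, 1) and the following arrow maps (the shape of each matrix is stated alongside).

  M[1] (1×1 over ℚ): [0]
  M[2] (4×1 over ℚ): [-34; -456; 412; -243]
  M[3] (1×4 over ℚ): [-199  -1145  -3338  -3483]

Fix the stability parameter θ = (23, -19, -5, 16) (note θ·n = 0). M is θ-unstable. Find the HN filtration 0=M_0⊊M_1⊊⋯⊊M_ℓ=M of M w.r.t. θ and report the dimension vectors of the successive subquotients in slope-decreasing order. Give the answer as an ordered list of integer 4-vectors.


Interval decomposition of M: I[1,1], I[2,4], I[3,3]^3.
HN type (ℓ=4): μ^(1)=23; μ^(2)=16; μ^(3)=-5; μ^(4)=-19

((1, 0, 0, 0); (0, 0, 0, 1); (0, 0, 4, 0); (0, 1, 0, 0))


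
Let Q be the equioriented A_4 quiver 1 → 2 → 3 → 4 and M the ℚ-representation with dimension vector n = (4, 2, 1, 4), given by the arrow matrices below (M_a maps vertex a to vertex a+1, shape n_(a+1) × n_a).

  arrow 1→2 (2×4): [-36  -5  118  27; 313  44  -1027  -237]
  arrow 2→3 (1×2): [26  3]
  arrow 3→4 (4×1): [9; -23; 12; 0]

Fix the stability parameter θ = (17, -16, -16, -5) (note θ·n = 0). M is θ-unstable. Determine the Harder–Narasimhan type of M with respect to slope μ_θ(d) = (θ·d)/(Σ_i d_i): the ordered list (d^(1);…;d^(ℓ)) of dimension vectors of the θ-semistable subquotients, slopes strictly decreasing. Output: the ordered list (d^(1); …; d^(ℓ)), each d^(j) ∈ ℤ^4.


Via rank(M_{q-1}∘⋯∘M_p): M ≅ I[1,1]^2, I[1,2], I[1,4], I[4,4]^3.
μ_θ-semistable layers: μ^(1)=17; μ^(2)=1/2; μ^(3)=-5

((2, 0, 0, 0); (1, 1, 0, 0); (1, 1, 1, 4))


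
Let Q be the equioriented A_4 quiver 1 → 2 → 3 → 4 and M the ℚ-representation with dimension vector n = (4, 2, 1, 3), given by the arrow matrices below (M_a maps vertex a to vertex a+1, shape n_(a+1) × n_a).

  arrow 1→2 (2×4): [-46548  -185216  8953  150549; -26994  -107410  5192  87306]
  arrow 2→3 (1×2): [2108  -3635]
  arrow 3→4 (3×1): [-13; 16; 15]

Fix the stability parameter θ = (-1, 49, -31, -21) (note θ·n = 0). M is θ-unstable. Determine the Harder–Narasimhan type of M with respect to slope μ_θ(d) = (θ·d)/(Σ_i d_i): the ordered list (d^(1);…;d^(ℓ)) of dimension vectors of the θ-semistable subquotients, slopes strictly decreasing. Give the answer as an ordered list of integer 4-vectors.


Interval decomposition of M: I[1,1]^2, I[1,2], I[1,4], I[4,4]^2.
HN type (ℓ=3): μ^(1)=49; μ^(2)=-1; μ^(3)=-21

((0, 1, 0, 0); (4, 1, 1, 1); (0, 0, 0, 2))


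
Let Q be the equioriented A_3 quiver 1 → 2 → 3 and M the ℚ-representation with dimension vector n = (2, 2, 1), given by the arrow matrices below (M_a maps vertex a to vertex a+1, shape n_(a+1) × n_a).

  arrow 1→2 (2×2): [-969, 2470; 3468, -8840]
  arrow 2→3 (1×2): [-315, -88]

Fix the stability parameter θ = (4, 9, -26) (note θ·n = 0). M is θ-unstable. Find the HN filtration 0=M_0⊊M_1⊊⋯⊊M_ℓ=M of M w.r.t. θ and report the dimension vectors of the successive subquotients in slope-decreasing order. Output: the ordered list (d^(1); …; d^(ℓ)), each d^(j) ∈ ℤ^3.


Interval decomposition of M: I[1,1], I[1,3], I[2,2].
HN type (ℓ=3): μ^(1)=9; μ^(2)=4; μ^(3)=-13/3

((0, 1, 0); (1, 0, 0); (1, 1, 1))


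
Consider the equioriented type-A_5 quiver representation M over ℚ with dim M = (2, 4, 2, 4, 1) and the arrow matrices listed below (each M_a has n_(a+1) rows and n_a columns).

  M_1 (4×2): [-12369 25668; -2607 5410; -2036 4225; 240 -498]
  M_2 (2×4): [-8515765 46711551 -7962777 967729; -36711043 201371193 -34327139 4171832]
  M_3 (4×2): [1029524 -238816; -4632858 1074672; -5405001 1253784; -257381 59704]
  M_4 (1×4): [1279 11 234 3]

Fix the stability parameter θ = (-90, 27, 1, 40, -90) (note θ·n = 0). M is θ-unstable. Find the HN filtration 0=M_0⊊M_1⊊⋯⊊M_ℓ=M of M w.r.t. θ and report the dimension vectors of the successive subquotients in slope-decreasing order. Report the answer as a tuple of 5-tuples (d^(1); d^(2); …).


Via rank(M_{q-1}∘⋯∘M_p): M ≅ I[1,2], I[1,5], I[2,2], I[2,3], I[4,4]^3.
μ_θ-semistable layers: μ^(1)=40; μ^(2)=27; μ^(3)=14; μ^(4)=-11/2; μ^(5)=-90

((0, 0, 0, 3, 0); (0, 2, 0, 0, 0); (0, 1, 1, 0, 0); (0, 1, 1, 1, 1); (2, 0, 0, 0, 0))


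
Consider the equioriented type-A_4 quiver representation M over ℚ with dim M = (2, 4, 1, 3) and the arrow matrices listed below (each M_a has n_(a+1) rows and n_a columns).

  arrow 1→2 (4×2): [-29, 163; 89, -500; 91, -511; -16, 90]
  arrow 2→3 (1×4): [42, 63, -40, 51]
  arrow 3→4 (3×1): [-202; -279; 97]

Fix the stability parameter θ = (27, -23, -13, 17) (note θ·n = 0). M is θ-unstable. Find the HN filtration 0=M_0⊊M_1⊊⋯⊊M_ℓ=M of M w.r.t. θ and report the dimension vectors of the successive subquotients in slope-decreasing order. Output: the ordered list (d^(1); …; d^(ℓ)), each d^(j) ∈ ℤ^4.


Barcode: M ≅ I[1,2], I[1,4], I[2,2]^2, I[4,4]^2. HN layers by μ_θ (4 steps, strictly decreasing):
  μ^(1)=17; μ^(2)=2; μ^(3)=-3; μ^(4)=-23

((0, 0, 0, 3); (1, 1, 0, 0); (1, 1, 1, 0); (0, 2, 0, 0))


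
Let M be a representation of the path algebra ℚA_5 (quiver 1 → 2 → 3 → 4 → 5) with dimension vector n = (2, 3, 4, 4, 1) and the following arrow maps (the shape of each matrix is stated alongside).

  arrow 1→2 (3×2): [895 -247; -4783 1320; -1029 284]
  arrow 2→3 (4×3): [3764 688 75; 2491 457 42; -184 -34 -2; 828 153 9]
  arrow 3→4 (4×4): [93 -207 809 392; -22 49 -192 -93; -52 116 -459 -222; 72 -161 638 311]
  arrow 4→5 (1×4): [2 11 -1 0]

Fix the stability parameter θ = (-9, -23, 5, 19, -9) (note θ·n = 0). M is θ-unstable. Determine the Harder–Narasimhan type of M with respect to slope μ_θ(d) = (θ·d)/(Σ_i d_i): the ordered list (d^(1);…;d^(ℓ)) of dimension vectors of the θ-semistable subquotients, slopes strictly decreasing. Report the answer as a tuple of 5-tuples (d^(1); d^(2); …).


Interval decomposition of M: I[1,4], I[1,5], I[2,4], I[3,4].
HN type (ℓ=4): μ^(1)=19; μ^(2)=5; μ^(3)=-16; μ^(4)=-23

((0, 0, 0, 3, 0); (0, 0, 4, 1, 1); (2, 2, 0, 0, 0); (0, 1, 0, 0, 0))


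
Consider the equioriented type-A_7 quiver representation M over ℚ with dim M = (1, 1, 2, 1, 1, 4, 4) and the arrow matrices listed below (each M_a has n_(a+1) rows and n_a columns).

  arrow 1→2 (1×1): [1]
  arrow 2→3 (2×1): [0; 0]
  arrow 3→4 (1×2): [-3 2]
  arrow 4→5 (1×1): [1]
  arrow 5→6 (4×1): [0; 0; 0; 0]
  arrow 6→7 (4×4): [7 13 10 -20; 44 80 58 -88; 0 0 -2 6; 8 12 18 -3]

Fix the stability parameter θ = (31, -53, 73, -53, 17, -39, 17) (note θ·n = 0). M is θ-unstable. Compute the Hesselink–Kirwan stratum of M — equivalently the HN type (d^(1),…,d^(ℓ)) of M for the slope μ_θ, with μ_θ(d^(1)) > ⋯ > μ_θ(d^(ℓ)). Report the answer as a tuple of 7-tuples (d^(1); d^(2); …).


Interval decomposition of M: I[1,2], I[3,3], I[3,5], I[6,7]^4.
HN type (ℓ=5): μ^(1)=73; μ^(2)=17; μ^(3)=10; μ^(4)=-11; μ^(5)=-39

((0, 0, 1, 0, 0, 0, 0); (0, 0, 0, 0, 1, 0, 4); (0, 0, 1, 1, 0, 0, 0); (1, 1, 0, 0, 0, 0, 0); (0, 0, 0, 0, 0, 4, 0))


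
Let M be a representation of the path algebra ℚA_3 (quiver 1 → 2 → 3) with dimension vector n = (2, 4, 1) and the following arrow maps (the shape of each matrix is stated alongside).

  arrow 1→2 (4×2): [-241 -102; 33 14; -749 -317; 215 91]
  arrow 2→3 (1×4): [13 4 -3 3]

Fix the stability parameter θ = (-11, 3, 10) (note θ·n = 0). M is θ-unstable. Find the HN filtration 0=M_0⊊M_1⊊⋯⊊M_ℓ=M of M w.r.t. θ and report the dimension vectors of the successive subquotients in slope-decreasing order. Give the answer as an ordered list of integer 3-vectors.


Barcode: M ≅ I[1,2], I[1,3], I[2,2]^2. HN layers by μ_θ (3 steps, strictly decreasing):
  μ^(1)=10; μ^(2)=3; μ^(3)=-11

((0, 0, 1); (0, 4, 0); (2, 0, 0))


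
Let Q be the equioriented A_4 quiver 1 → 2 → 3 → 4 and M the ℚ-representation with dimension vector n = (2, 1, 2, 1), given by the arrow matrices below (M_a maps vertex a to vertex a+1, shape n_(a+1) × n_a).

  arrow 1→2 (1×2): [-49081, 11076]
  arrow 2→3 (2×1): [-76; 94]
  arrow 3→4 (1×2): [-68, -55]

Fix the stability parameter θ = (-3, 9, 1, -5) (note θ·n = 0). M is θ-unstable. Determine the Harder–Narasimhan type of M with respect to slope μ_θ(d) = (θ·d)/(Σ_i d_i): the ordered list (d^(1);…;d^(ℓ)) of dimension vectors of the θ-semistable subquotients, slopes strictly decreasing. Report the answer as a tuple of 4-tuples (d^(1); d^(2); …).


Via rank(M_{q-1}∘⋯∘M_p): M ≅ I[1,1], I[1,4], I[3,3].
μ_θ-semistable layers: μ^(1)=5/3; μ^(2)=1; μ^(3)=-3

((0, 1, 1, 1); (0, 0, 1, 0); (2, 0, 0, 0))


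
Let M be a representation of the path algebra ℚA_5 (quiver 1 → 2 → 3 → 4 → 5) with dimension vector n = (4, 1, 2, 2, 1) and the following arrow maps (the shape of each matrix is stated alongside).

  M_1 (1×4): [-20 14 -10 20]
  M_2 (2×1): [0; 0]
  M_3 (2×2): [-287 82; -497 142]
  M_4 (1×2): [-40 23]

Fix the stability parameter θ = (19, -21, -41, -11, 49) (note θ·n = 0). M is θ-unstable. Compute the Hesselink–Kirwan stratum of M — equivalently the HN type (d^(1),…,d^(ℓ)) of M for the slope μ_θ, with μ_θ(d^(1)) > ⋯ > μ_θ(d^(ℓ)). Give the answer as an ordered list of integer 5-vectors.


Interval decomposition of M: I[1,1]^3, I[1,2], I[3,3], I[3,5], I[4,4].
HN type (ℓ=5): μ^(1)=49; μ^(2)=19; μ^(3)=-1; μ^(4)=-11; μ^(5)=-41

((0, 0, 0, 0, 1); (3, 0, 0, 0, 0); (1, 1, 0, 0, 0); (0, 0, 0, 2, 0); (0, 0, 2, 0, 0))


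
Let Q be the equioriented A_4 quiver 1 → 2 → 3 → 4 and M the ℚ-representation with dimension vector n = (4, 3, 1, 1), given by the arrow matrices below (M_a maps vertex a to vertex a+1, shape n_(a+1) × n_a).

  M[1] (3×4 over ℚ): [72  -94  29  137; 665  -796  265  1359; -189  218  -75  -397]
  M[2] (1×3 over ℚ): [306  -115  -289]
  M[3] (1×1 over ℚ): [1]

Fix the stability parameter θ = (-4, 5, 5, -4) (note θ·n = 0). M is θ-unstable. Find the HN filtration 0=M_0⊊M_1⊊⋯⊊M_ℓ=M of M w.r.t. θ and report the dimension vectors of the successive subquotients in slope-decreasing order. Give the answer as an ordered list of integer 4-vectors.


Via rank(M_{q-1}∘⋯∘M_p): M ≅ I[1,1], I[1,2]^2, I[1,4].
μ_θ-semistable layers: μ^(1)=5; μ^(2)=2; μ^(3)=-4

((0, 2, 0, 0); (0, 1, 1, 1); (4, 0, 0, 0))


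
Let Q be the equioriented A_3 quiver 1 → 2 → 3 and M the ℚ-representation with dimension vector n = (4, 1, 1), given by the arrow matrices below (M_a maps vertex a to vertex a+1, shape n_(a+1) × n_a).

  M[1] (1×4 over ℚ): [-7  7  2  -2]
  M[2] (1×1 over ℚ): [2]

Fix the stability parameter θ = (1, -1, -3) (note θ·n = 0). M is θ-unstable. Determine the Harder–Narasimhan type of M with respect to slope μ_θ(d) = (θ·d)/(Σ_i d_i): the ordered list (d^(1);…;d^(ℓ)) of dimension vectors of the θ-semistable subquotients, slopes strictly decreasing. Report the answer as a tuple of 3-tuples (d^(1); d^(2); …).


Barcode: M ≅ I[1,1]^3, I[1,3]. HN layers by μ_θ (2 steps, strictly decreasing):
  μ^(1)=1; μ^(2)=-1

((3, 0, 0); (1, 1, 1))


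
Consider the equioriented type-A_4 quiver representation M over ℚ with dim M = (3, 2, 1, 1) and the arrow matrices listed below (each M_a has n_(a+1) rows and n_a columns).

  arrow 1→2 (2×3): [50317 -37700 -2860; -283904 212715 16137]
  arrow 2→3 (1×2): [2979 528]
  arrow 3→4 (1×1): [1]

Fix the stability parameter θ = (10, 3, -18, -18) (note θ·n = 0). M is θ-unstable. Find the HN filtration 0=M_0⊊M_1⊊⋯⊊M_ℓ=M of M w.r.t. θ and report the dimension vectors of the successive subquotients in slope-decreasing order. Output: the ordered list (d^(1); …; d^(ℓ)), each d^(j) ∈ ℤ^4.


Barcode: M ≅ I[1,1], I[1,2], I[1,4]. HN layers by μ_θ (3 steps, strictly decreasing):
  μ^(1)=10; μ^(2)=13/2; μ^(3)=-23/4

((1, 0, 0, 0); (1, 1, 0, 0); (1, 1, 1, 1))


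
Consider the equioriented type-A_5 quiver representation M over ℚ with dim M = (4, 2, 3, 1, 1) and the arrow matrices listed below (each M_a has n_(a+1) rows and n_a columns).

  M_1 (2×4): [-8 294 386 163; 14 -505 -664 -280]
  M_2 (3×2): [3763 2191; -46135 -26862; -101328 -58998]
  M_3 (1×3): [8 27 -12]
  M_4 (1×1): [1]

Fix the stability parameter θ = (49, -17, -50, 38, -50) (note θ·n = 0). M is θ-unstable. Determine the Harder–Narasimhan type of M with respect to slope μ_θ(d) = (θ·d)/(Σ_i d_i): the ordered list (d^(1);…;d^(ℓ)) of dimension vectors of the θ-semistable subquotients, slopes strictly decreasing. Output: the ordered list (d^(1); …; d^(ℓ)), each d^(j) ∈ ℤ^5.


Via rank(M_{q-1}∘⋯∘M_p): M ≅ I[1,1]^2, I[1,3], I[1,5], I[3,3].
μ_θ-semistable layers: μ^(1)=49; μ^(2)=-6; μ^(3)=-50

((2, 0, 0, 0, 0); (2, 2, 2, 1, 1); (0, 0, 1, 0, 0))


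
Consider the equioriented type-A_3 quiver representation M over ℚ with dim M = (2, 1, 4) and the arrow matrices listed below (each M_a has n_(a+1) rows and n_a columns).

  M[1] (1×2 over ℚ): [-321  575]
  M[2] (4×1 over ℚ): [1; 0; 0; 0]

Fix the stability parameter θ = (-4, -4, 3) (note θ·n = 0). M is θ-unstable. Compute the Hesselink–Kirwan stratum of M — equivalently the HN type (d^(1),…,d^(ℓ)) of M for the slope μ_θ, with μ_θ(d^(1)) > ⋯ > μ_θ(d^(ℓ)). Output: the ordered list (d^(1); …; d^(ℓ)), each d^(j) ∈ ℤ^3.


Barcode: M ≅ I[1,1], I[1,3], I[3,3]^3. HN layers by μ_θ (2 steps, strictly decreasing):
  μ^(1)=3; μ^(2)=-4

((0, 0, 4); (2, 1, 0))


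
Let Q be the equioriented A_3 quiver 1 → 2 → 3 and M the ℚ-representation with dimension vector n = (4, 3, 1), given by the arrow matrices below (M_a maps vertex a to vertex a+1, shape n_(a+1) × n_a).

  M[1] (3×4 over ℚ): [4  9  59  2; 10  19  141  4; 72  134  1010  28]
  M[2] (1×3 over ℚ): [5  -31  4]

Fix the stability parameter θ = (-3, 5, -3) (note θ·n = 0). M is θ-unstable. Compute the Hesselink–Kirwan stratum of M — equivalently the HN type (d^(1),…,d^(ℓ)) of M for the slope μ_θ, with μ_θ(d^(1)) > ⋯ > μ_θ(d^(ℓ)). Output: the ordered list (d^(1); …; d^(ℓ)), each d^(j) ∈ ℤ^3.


Barcode: M ≅ I[1,1]^2, I[1,2], I[1,3], I[2,2]. HN layers by μ_θ (3 steps, strictly decreasing):
  μ^(1)=5; μ^(2)=1; μ^(3)=-3

((0, 2, 0); (0, 1, 1); (4, 0, 0))


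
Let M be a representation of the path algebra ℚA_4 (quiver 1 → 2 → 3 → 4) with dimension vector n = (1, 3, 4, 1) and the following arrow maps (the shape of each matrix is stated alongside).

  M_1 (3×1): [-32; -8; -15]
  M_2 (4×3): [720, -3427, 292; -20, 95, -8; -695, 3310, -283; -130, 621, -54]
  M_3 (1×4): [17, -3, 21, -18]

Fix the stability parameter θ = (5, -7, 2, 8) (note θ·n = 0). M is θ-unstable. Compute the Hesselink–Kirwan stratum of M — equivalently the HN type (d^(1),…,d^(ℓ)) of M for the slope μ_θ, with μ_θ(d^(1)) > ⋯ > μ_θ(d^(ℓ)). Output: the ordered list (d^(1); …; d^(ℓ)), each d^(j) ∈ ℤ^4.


Interval decomposition of M: I[1,4], I[2,2], I[2,3], I[3,3]^2.
HN type (ℓ=4): μ^(1)=8; μ^(2)=2; μ^(3)=-1; μ^(4)=-7

((0, 0, 0, 1); (0, 0, 4, 0); (1, 1, 0, 0); (0, 2, 0, 0))


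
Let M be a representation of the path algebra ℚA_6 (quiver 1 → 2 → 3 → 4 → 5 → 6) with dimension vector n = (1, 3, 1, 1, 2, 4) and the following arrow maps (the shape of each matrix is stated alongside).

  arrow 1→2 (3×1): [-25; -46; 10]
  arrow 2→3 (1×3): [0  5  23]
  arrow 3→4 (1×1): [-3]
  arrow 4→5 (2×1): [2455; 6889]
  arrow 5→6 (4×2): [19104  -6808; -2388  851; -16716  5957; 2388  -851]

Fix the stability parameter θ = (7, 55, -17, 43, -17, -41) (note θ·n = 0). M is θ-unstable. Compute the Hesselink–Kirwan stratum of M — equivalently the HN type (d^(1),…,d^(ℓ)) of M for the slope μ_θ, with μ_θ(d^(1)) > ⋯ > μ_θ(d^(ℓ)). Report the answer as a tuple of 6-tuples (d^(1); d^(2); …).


Interval decomposition of M: I[1,2], I[2,2], I[2,6], I[5,5], I[6,6]^3.
HN type (ℓ=5): μ^(1)=55; μ^(2)=7; μ^(3)=23/5; μ^(4)=-17; μ^(5)=-41

((0, 2, 0, 0, 0, 0); (1, 0, 0, 0, 0, 0); (0, 1, 1, 1, 1, 1); (0, 0, 0, 0, 1, 0); (0, 0, 0, 0, 0, 3))


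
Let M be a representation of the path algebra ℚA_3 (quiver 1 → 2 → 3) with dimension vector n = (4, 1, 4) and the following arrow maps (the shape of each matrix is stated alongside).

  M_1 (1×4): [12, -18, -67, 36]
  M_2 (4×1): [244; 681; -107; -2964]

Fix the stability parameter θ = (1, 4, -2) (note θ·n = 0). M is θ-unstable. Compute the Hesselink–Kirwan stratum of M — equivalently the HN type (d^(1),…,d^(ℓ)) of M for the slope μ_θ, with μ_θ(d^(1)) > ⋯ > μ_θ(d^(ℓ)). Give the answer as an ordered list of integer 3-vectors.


Via rank(M_{q-1}∘⋯∘M_p): M ≅ I[1,1]^3, I[1,3], I[3,3]^3.
μ_θ-semistable layers: μ^(1)=1; μ^(2)=-2

((4, 1, 1); (0, 0, 3))


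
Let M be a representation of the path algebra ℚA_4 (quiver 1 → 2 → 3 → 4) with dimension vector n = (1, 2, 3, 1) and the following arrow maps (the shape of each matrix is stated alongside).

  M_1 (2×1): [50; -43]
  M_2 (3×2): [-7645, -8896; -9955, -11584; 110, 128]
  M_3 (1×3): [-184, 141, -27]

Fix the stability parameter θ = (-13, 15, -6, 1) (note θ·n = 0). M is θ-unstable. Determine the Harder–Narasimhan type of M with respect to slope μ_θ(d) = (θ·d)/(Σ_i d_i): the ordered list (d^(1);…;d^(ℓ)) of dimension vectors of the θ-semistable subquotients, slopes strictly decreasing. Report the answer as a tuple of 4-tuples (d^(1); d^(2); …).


Interval decomposition of M: I[1,4], I[2,2], I[3,3]^2.
HN type (ℓ=4): μ^(1)=15; μ^(2)=10/3; μ^(3)=-6; μ^(4)=-13

((0, 1, 0, 0); (0, 1, 1, 1); (0, 0, 2, 0); (1, 0, 0, 0))


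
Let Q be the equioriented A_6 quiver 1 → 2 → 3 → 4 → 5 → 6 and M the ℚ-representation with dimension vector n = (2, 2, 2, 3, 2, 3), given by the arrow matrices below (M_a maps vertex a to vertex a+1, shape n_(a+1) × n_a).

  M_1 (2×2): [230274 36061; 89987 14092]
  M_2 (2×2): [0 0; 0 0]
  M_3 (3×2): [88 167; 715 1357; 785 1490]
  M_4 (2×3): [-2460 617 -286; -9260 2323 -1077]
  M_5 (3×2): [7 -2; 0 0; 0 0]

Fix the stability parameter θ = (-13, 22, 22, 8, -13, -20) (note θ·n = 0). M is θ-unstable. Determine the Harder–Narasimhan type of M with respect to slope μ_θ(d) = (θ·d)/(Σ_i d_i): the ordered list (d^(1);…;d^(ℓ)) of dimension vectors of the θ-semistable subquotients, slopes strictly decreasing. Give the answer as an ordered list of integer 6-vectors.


Interval decomposition of M: I[1,2]^2, I[3,5], I[3,6], I[4,4], I[6,6]^2.
HN type (ℓ=6): μ^(1)=22; μ^(2)=8; μ^(3)=17/3; μ^(4)=-3/4; μ^(5)=-13; μ^(6)=-20

((0, 2, 0, 0, 0, 0); (0, 0, 0, 1, 0, 0); (0, 0, 1, 1, 1, 0); (0, 0, 1, 1, 1, 1); (2, 0, 0, 0, 0, 0); (0, 0, 0, 0, 0, 2))


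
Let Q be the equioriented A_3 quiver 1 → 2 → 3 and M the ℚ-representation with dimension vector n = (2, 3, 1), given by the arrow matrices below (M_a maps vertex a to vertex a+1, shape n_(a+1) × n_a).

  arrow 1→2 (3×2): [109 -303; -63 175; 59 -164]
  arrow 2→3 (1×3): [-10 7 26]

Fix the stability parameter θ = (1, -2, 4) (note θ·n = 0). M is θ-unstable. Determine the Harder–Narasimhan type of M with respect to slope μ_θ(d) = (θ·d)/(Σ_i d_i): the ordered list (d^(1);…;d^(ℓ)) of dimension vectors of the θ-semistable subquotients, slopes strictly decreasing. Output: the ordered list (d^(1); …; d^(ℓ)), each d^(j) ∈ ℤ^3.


Via rank(M_{q-1}∘⋯∘M_p): M ≅ I[1,2], I[1,3], I[2,2].
μ_θ-semistable layers: μ^(1)=4; μ^(2)=-1/2; μ^(3)=-2

((0, 0, 1); (2, 2, 0); (0, 1, 0))


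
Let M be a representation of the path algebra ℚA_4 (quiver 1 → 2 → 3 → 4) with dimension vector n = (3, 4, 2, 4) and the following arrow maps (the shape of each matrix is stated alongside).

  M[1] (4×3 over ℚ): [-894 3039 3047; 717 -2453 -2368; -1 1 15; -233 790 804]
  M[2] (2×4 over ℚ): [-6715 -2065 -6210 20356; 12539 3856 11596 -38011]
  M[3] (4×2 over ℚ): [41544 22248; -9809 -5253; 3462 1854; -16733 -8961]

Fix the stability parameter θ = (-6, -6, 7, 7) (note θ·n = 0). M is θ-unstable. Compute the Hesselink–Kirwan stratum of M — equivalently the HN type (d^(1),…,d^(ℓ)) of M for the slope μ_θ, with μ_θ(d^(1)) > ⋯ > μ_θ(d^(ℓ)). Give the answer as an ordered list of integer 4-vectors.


Barcode: M ≅ I[1,2], I[1,3], I[1,4], I[2,2], I[4,4]^3. HN layers by μ_θ (2 steps, strictly decreasing):
  μ^(1)=7; μ^(2)=-6

((0, 0, 2, 4); (3, 4, 0, 0))


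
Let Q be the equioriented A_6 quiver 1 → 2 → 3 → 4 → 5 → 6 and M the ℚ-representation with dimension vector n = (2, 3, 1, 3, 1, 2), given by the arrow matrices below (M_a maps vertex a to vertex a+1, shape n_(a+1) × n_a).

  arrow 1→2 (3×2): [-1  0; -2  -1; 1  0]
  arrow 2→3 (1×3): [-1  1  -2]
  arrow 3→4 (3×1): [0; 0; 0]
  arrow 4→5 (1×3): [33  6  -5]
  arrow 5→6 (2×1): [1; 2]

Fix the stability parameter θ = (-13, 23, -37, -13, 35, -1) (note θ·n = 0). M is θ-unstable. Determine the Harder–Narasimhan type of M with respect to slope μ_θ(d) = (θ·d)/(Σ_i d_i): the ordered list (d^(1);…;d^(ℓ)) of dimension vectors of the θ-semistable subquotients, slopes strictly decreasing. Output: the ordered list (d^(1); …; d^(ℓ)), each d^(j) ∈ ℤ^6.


Barcode: M ≅ I[1,2], I[1,3], I[2,2], I[4,4]^2, I[4,6], I[6,6]. HN layers by μ_θ (5 steps, strictly decreasing):
  μ^(1)=23; μ^(2)=17; μ^(3)=-1; μ^(4)=-7; μ^(5)=-13

((0, 2, 0, 0, 0, 0); (0, 0, 0, 0, 1, 1); (0, 0, 0, 0, 0, 1); (0, 1, 1, 0, 0, 0); (2, 0, 0, 3, 0, 0))


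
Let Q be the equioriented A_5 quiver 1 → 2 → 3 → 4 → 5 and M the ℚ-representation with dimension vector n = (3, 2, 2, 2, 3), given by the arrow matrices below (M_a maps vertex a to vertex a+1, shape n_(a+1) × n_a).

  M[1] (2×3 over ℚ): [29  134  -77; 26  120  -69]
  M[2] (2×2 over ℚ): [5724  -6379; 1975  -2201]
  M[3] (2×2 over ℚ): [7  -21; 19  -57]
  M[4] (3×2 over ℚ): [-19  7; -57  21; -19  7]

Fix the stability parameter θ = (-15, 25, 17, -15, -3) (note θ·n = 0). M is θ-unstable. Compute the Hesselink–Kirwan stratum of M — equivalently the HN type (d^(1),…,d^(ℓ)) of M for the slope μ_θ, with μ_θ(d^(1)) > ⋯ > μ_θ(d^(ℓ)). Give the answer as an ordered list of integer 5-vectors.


Interval decomposition of M: I[1,1], I[1,3], I[1,4], I[4,5], I[5,5]^2.
HN type (ℓ=4): μ^(1)=21; μ^(2)=9; μ^(3)=-3; μ^(4)=-15

((0, 1, 1, 0, 0); (0, 1, 1, 1, 0); (0, 0, 0, 0, 3); (3, 0, 0, 1, 0))


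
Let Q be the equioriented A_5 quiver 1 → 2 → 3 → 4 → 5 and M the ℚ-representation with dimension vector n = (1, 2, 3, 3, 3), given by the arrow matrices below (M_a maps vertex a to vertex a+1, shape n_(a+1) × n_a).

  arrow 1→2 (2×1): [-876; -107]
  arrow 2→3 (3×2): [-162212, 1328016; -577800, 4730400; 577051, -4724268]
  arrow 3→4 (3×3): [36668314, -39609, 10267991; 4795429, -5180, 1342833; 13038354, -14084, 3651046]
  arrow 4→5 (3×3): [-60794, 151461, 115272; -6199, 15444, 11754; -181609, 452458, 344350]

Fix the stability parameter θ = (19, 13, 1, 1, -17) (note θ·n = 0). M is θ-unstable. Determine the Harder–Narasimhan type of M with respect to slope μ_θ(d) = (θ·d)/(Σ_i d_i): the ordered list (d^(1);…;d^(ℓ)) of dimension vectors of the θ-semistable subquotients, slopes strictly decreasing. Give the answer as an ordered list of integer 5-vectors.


Interval decomposition of M: I[1,2], I[2,5], I[3,3], I[3,5], I[4,4], I[5,5].
HN type (ℓ=5): μ^(1)=16; μ^(2)=1; μ^(3)=-1/2; μ^(4)=-5; μ^(5)=-17

((1, 1, 0, 0, 0); (0, 0, 1, 1, 0); (0, 1, 1, 1, 1); (0, 0, 1, 1, 1); (0, 0, 0, 0, 1))


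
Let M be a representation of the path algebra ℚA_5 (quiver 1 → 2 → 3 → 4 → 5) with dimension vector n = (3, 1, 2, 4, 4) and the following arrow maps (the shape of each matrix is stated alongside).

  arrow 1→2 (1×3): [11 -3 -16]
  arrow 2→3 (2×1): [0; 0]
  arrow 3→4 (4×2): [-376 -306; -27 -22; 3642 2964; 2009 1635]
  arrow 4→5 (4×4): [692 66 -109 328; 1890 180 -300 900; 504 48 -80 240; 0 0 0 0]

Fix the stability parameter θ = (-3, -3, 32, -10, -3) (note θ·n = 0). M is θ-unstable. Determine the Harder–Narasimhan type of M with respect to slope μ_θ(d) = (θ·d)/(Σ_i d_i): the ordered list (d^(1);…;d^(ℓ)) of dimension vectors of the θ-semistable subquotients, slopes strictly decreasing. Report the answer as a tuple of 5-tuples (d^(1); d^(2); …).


Via rank(M_{q-1}∘⋯∘M_p): M ≅ I[1,1]^2, I[1,2], I[3,4]^2, I[4,5]^2, I[5,5]^2.
μ_θ-semistable layers: μ^(1)=11; μ^(2)=-3; μ^(3)=-10

((0, 0, 2, 2, 0); (3, 1, 0, 0, 4); (0, 0, 0, 2, 0))


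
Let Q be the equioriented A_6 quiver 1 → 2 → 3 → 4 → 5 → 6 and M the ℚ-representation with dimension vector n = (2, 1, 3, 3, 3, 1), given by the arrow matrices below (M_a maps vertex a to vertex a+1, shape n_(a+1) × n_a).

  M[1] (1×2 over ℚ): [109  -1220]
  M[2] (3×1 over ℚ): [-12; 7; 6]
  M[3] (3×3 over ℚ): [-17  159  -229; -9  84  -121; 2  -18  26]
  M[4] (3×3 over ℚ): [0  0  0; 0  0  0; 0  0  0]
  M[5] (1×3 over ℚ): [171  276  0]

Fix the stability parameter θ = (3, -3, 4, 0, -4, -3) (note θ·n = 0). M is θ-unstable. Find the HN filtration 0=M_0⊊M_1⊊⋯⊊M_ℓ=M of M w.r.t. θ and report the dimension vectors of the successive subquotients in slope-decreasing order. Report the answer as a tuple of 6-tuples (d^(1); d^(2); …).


Via rank(M_{q-1}∘⋯∘M_p): M ≅ I[1,1], I[1,4], I[3,3], I[3,4], I[4,4], I[5,5]^2, I[5,6].
μ_θ-semistable layers: μ^(1)=4; μ^(2)=3; μ^(3)=2; μ^(4)=0; μ^(5)=-3; μ^(6)=-4

((0, 0, 1, 0, 0, 0); (1, 0, 0, 0, 0, 0); (0, 0, 2, 2, 0, 0); (1, 1, 0, 1, 0, 0); (0, 0, 0, 0, 0, 1); (0, 0, 0, 0, 3, 0))


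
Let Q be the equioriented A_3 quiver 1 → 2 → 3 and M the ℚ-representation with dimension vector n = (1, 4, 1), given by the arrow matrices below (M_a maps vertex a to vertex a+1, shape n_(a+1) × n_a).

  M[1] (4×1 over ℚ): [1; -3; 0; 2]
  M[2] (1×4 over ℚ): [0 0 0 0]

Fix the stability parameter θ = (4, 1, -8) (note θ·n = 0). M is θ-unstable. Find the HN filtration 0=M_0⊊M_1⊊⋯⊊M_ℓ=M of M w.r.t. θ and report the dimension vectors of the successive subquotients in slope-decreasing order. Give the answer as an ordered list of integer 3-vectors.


Barcode: M ≅ I[1,2], I[2,2]^3, I[3,3]. HN layers by μ_θ (3 steps, strictly decreasing):
  μ^(1)=5/2; μ^(2)=1; μ^(3)=-8

((1, 1, 0); (0, 3, 0); (0, 0, 1))
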